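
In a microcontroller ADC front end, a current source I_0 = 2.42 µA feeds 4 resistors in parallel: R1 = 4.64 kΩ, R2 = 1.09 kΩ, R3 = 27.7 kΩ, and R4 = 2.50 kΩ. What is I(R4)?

I ≈ 0.617 µA

Conductances: ΣG = 1/4.64 + 1/1.09 + 1/27.7 + 1/2.50 = 1.569 (1/kΩ).
By the current-divider rule, I = I_0 · G_k/ΣG = 2.42 × 0.2549 = 0.6169 µA.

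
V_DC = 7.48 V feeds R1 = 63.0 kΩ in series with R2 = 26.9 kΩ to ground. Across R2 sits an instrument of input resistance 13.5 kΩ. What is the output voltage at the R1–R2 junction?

R2 ‖ R_L = (26.9 × 13.5)/(26.9 + 13.5) = 8.989 kΩ.
Voltage divider with the loaded lower leg: V_out = 7.48 × 8.989/(63.0 + 8.989) = 7.48 × 0.1249 = 0.9340 V.

V_out ≈ 0.934 V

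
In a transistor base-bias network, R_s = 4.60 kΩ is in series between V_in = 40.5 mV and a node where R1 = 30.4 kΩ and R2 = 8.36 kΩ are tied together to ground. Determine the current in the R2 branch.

I ≈ 2.85 µA

Parallel bank: R_p = 1/(1/30.4 + 1/8.36) = 6.557 kΩ.
V_A = 40.5 × 6.557/11.16 = 23.80 mV.
I(R2) = V_A / R2 = 23.80/8.36 = 2.847 µA.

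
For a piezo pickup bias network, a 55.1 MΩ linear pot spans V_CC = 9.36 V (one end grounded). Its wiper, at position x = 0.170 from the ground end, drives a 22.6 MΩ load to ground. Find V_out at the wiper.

V_out ≈ 1.18 V

Lower segment x·R_p = 9.367 MΩ; upper segment (1−x)·R_p = 45.73 MΩ.
(x·R_p) ‖ R_L = 6.622 MΩ.
Then V_out = V_CC · 6.622/(45.73 + 6.622) = 1.184 V.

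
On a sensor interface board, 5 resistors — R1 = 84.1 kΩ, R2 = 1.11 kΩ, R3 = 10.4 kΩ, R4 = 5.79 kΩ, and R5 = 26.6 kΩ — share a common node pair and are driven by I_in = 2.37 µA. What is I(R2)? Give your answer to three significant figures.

I ≈ 1.75 µA

ΣG = 1/84.1 + 1/1.11 + 1/10.4 + 1/5.79 + 1/26.6 = 1.219.
Current divider: I(R2) = I_in · G_k/ΣG = 2.37 × (0.9009/1.219) = 2.37 × 0.7389 = 1.751 µA.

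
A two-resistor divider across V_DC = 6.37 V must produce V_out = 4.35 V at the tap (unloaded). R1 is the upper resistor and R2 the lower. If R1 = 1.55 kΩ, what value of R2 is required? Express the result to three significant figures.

The divider ratio is R2/(R1+R2) = 4.35/6.37 = 0.6829.
Rearranging, R2 = R1·k/(1−k) = 1.55 × 2.153 = 3.338 kΩ.

R2 ≈ 3.34 kΩ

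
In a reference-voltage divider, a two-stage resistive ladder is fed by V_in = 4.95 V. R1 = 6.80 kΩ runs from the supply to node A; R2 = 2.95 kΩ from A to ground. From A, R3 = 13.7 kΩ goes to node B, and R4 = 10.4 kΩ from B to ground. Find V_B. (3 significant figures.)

Looking into the second stage from A: R3 + R4 = 24.10 kΩ appears in parallel with R2.
R2 ‖ (R3+R4) = 2.628 kΩ.
V_A = 4.95 × 2.628/(6.80 + 2.628) = 1.380 V.
Stage 2 is unloaded, so V_B = V_A · R4/(R3+R4) = 1.380 × 10.4/24.10 = 0.5955 V.

V_B ≈ 0.595 V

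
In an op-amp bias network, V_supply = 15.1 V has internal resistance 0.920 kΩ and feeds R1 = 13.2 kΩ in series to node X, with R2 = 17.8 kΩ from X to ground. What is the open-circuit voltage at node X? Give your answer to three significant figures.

V_th ≈ 8.42 V

R1' = 0.920 + 13.2 = 14.12 kΩ (source resistance + R1).
With X open, the divider is unloaded: V_th = 15.1 × 17.8/31.92 = 8.420 V.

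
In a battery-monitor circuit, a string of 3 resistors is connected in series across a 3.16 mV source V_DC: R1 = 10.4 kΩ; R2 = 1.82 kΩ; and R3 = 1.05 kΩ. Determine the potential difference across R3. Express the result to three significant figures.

Series total: ΣR = 10.4 + 1.82 + 1.05 = 13.27 kΩ.
By the voltage-divider rule, V = 3.16 × 1.050/13.27 = 0.2500 mV.

V ≈ 0.250 mV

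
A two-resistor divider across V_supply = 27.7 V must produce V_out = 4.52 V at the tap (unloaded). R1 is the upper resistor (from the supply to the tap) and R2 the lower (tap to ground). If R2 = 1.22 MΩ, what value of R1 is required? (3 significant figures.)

R1 ≈ 6.26 MΩ

V_out/V_supply = R2/(R1+R2) = 0.1632.
Rearranging, R1 = R2·(1−k)/k = 1.22 × 5.128 = 6.257 MΩ.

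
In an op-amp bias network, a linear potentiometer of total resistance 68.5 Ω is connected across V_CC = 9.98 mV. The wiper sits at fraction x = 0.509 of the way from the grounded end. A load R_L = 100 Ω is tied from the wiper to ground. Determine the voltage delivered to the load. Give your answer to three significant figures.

Lower segment x·R_p = 34.87 Ω; upper segment (1−x)·R_p = 33.63 Ω.
(x·R_p) ‖ R_L = 25.85 Ω.
Loaded-divider output: V_out = 9.98 × 0.4346 = 4.337 mV.

V_out ≈ 4.34 mV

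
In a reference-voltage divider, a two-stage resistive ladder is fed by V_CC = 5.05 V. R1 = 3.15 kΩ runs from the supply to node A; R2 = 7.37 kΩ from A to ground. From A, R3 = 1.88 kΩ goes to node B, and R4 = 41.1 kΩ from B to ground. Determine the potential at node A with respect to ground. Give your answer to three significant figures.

Node A sees R2 in parallel with the series input of stage 2, R3 + R4 = 42.98 kΩ.
Effective lower resistance at A: R2 ‖ 42.98 = 6.291 kΩ.
So V_A = 5.05 × 0.6664 = 3.365 V.

V_A ≈ 3.37 V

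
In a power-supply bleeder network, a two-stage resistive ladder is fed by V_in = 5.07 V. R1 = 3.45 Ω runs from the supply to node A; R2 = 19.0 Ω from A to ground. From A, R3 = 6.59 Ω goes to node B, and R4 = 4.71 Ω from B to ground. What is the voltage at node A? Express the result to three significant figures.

V_A ≈ 3.41 V

Node A sees R2 in parallel with the series input of stage 2, R3 + R4 = 11.30 Ω.
Effective lower resistance at A: R2 ‖ 11.30 = 7.086 Ω.
First divider: V_A = V_in · 7.086/(3.45 + 7.086) = 3.410 V.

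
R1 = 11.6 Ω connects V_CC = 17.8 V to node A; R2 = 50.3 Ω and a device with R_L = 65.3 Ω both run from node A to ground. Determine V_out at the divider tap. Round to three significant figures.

V_out ≈ 12.6 V

R2 ‖ R_L = (50.3 × 65.3)/(50.3 + 65.3) = 28.41 Ω.
Then V_out = V_CC · R2'/(R1 + R2') = 17.8 × 28.41/40.01 = 12.64 V.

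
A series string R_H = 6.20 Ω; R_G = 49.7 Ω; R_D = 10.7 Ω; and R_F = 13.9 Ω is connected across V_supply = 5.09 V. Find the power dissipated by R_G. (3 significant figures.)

Series current I = V_supply/ΣR = 5.09/80.50 = 0.06323 A.
V(R_G) = I·R = 3.143 V; P = V·I = 3.143 × 0.06323 = 0.1987 W.

P ≈ 0.199 W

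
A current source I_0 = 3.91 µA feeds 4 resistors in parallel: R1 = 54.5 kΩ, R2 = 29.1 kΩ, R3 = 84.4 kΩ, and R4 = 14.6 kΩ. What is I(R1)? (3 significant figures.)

ΣG = 1/54.5 + 1/29.1 + 1/84.4 + 1/14.6 = 0.1331.
R1 takes the fraction G_k/ΣG = 0.01835/0.1331 = 0.1379, so I = 3.91 × 0.1379 = 0.5392 µA.

I ≈ 0.539 µA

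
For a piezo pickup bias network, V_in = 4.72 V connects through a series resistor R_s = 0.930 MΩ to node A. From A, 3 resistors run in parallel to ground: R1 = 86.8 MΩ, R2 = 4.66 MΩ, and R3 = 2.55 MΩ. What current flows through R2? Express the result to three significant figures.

Parallel bank: R_p = 1/(1/86.8 + 1/4.66 + 1/2.55) = 1.617 MΩ.
Node voltage V_A = V_in · R_p/(R_s + R_p) = 4.72 × 0.6349 = 2.997 V.
I(R2) = V_A / R2 = 2.997/4.66 = 0.6431 µA.

I ≈ 0.643 µA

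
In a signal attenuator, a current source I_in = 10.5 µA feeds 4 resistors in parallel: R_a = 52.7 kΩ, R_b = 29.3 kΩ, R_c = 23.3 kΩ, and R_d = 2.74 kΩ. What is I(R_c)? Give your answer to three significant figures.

ΣG = 1/52.7 + 1/29.3 + 1/23.3 + 1/2.74 = 0.4610.
Current divider: I(R_c) = I_in · G_k/ΣG = 10.5 × (0.04292/0.4610) = 10.5 × 0.09310 = 0.9776 µA.

I ≈ 0.978 µA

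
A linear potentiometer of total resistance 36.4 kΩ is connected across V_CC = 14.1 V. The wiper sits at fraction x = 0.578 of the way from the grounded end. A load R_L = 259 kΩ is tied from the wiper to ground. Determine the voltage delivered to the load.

Lower segment x·R_p = 21.04 kΩ; upper segment (1−x)·R_p = 15.36 kΩ.
(x·R_p) ‖ R_L = 19.46 kΩ.
V_out = 14.1 × 19.46/(15.36 + 19.46) = 7.880 V.

V_out ≈ 7.88 V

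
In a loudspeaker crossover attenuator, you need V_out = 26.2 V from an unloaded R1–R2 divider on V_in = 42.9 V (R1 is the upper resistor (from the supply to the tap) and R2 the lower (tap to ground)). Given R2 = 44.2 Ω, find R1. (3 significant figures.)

The divider ratio is R2/(R1+R2) = 26.2/42.9 = 0.6107.
So R1 = R2 · (V_in/V_out − 1) = 44.2 × (42.9/26.2 − 1) = 44.2 × 0.6374 = 28.17 Ω.

R1 ≈ 28.2 Ω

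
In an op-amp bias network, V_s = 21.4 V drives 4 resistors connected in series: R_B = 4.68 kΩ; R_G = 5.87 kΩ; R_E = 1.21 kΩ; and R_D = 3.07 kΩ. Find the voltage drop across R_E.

V ≈ 1.75 V

Total series resistance ΣR = 4.68 + 5.87 + 1.21 + 3.07 = 14.83 kΩ.
V = V_s · R/ΣR = 21.4 × 0.08159 = 1.746 V.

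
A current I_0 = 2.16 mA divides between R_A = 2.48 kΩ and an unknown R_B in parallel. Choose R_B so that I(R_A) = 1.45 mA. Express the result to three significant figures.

R_B ≈ 5.06 kΩ

The fraction through R_A equals R_B/(R_A+R_B).
With f = 0.6713, R_B = R_A · f/(1−f) = 2.48 × 2.042 = 5.065 kΩ.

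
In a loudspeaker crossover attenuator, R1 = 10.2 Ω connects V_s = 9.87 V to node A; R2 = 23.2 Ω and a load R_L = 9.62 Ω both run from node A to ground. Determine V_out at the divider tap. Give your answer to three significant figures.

R2 ‖ R_L = (23.2 × 9.62)/(23.2 + 9.62) = 6.800 Ω.
Voltage divider with the loaded lower leg: V_out = 9.87 × 6.800/(10.2 + 6.800) = 9.87 × 0.4000 = 3.948 V.

V_out ≈ 3.95 V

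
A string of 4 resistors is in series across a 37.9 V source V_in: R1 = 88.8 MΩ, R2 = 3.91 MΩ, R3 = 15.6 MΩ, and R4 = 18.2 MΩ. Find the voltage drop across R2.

ΣR = 88.8 + 3.91 + 15.6 + 18.2 = 126.5 MΩ.
Voltage divider: V = V_in · (3.910 / 126.5) = 37.9 × 0.03091 = 1.171 V.

V ≈ 1.17 V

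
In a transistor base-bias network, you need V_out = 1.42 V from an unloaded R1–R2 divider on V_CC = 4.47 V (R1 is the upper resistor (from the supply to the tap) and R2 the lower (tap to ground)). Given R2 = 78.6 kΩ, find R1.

V_out/V_CC = R2/(R1+R2) = 0.3177.
Rearranging, R1 = R2·(1−k)/k = 78.6 × 2.148 = 168.8 kΩ.

R1 ≈ 169 kΩ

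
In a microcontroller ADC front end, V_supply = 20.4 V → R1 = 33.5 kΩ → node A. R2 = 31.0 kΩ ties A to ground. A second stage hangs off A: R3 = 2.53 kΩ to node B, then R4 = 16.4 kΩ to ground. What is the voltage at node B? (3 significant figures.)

V_B ≈ 4.59 V

Looking into the second stage from A: R3 + R4 = 18.93 kΩ appears in parallel with R2.
R2 ‖ (R3+R4) = 11.75 kΩ.
First divider: V_A = V_supply · 11.75/(33.5 + 11.75) = 5.298 V.
Stage 2 is unloaded, so V_B = V_A · R4/(R3+R4) = 5.298 × 16.4/18.93 = 4.590 V.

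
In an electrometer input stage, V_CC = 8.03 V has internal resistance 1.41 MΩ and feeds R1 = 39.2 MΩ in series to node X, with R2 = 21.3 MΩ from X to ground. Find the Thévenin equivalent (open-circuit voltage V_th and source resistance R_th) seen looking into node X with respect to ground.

V_th ≈ 2.76 V, R_th ≈ 14.0 MΩ

R1' = 1.41 + 39.2 = 40.61 MΩ (source resistance + R1).
With X open, the divider is unloaded: V_th = 8.03 × 21.3/61.91 = 2.763 V.
Looking into X with the source shorted: R_th = R1'·R2/(R1'+R2) = 40.61 × 21.3/61.91 = 13.97 MΩ.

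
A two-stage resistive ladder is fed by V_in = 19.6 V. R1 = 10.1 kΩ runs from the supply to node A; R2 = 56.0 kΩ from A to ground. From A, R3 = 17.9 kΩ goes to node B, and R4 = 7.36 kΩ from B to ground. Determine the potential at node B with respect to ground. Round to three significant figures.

The second stage (R3 + R4 = 25.26 kΩ) loads node A in parallel with R2.
Effective lower resistance at A: R2 ‖ 25.26 = 17.41 kΩ.
V_A = 19.6 × 17.41/(10.1 + 17.41) = 12.40 V.
Then the unloaded second divider: V_B = V_A × R4/(R3+R4) = 12.40 × 0.2914 = 3.614 V.

V_B ≈ 3.61 V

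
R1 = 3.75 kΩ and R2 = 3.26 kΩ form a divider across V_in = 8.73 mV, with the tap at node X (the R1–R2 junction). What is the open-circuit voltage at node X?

V_th ≈ 4.06 mV

V_th is the unloaded tap voltage: V_in · R2/(R1+R2) = 8.73 × 0.4650 = 4.060 mV.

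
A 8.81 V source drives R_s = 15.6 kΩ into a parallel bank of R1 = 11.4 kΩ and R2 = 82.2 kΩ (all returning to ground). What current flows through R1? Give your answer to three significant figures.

Parallel bank: R_p = 1/(1/11.4 + 1/82.2) = 10.01 kΩ.
V_A by voltage divider: V_A = 8.81 × 10.01/(15.6 + 10.01) = 3.444 V.
I(R1) = V_A / R1 = 3.444/11.4 = 0.3021 mA.

I ≈ 0.302 mA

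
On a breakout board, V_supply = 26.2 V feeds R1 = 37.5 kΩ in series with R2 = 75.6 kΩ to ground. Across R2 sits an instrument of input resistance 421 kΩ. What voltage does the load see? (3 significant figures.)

V_out ≈ 16.5 V

First combine the lower leg with the load: R2 ‖ R_L = 64.09 kΩ.
Now apply the divider: V_out = 26.2 × 0.6309 = 16.53 V.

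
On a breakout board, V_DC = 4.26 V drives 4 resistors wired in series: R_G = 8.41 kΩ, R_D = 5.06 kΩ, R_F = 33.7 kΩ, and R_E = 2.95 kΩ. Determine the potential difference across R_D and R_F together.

Series total: ΣR = 8.41 + 5.06 + 33.7 + 2.95 = 50.12 kΩ.
R_{R_D..R_F} = 5.06 + 33.7 = 38.76 kΩ.
By the voltage-divider rule, V = 4.26 × 38.76/50.12 = 3.294 V.

V ≈ 3.29 V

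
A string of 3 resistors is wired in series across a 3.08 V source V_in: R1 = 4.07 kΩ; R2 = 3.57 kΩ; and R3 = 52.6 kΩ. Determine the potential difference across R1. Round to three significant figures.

ΣR = 4.07 + 3.57 + 52.6 = 60.24 kΩ.
Voltage divider: V = V_in · (4.070 / 60.24) = 3.08 × 0.06756 = 0.2081 V.

V ≈ 0.208 V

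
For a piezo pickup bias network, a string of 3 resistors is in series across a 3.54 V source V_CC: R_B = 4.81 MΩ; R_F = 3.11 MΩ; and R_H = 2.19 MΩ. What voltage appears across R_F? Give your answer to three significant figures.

Total series resistance ΣR = 4.81 + 3.11 + 2.19 = 10.11 MΩ.
By the voltage-divider rule, V = 3.54 × 3.110/10.11 = 1.089 V.

V ≈ 1.09 V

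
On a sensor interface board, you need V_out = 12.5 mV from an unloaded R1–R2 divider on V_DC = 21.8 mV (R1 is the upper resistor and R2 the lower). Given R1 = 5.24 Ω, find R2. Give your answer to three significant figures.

R2 ≈ 7.04 Ω

V_out/V_DC = R2/(R1+R2) = 0.5734.
R2 = R1 · 0.5734/(1 − 0.5734) = 7.043 Ω.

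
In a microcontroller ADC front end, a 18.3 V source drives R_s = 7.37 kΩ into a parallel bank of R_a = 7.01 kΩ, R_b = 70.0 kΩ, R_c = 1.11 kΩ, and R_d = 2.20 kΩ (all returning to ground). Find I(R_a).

I ≈ 0.215 mA

Equivalent of the parallel group: R_p = 0.6612 kΩ.
Node voltage V_A = V_DC · R_p/(R_s + R_p) = 18.3 × 0.08233 = 1.507 V.
Branch current I = V_A/R_a = 1.507/7.01 = 0.2149 mA.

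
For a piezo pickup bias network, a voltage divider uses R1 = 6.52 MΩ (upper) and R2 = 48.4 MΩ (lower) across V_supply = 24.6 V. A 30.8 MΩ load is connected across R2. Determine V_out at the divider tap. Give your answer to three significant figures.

V_out ≈ 18.3 V

R2 ‖ R_L = (48.4 × 30.8)/(48.4 + 30.8) = 18.82 MΩ.
Voltage divider with the loaded lower leg: V_out = 24.6 × 18.82/(6.52 + 18.82) = 24.6 × 0.7427 = 18.27 V.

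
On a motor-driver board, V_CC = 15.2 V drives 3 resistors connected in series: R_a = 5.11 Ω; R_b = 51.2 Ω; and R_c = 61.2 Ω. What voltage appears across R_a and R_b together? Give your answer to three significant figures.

V ≈ 7.28 V

Series total: ΣR = 5.11 + 51.2 + 61.2 = 117.5 Ω.
R_{R_a..R_b} = 5.11 + 51.2 = 56.31 Ω.
By the voltage-divider rule, V = 15.2 × 56.31/117.5 = 7.284 V.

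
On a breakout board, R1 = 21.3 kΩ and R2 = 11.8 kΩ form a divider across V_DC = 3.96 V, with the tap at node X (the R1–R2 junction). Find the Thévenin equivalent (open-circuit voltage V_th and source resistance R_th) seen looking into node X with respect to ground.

V_th ≈ 1.41 V, R_th ≈ 7.59 kΩ

With X open, the divider is unloaded: V_th = 3.96 × 11.8/33.10 = 1.412 V.
With V_DC suppressed (replaced by a short), R_th = R1 ‖ R2 = (21.30 × 11.8)/(21.30 + 11.8) = 7.593 kΩ.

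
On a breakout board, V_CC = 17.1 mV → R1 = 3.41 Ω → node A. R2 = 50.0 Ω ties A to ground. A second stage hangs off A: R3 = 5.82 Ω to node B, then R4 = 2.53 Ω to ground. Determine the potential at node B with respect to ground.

V_B ≈ 3.51 mV

Node A sees R2 in parallel with the series input of stage 2, R3 + R4 = 8.350 Ω.
R2 ‖ (R3+R4) = 7.155 Ω.
So V_A = 17.1 × 0.6772 = 11.58 mV.
V_B = V_A × 0.3030 = 3.509 mV.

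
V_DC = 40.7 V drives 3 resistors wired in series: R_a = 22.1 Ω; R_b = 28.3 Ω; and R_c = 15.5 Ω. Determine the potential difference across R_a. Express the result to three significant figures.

ΣR = 22.1 + 28.3 + 15.5 = 65.90 Ω.
V = V_DC · R/ΣR = 40.7 × 0.3354 = 13.65 V.

V ≈ 13.6 V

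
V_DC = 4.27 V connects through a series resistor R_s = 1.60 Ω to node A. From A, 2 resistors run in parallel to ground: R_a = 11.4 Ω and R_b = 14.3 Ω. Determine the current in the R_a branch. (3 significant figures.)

I ≈ 0.299 A

Parallel bank: R_p = 1/(1/11.4 + 1/14.3) = 6.343 Ω.
Node voltage V_A = V_DC · R_p/(R_s + R_p) = 4.27 × 0.7986 = 3.410 V.
I(R_a) = V_A / R_a = 3.410/11.4 = 0.2991 A.
(Check via current divider: I_total = 0.5376 A; share G_k/ΣG = 0.5564 → same result.)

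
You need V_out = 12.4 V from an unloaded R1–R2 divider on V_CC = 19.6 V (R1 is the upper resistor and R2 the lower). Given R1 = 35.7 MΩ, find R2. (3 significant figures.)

R2 ≈ 61.5 MΩ

Required fraction k = V_out/V_CC = 0.6327.
So R2 = R1 · V_out/(V_CC − V_out) = 35.7 × 12.4/(19.6 − 12.4) = 35.7 × 1.722 = 61.48 MΩ.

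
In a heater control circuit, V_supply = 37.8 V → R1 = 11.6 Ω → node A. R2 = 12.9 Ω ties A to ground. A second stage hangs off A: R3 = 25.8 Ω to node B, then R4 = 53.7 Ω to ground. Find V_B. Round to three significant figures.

Node A sees R2 in parallel with the series input of stage 2, R3 + R4 = 79.50 Ω.
R2 ‖ (R3+R4) = 11.10 Ω.
So V_A = 37.8 × 0.4890 = 18.48 V.
V_B = V_A × 0.6755 = 12.48 V.

V_B ≈ 12.5 V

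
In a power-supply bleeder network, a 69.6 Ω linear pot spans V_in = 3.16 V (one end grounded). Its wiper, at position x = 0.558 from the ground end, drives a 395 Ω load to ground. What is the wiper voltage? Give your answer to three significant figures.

Lower segment x·R_p = 38.84 Ω; upper segment (1−x)·R_p = 30.76 Ω.
Lower segment in parallel with the load: 38.84 ‖ 395 = 35.36 Ω.
Loaded-divider output: V_out = 3.16 × 0.5348 = 1.690 V.
(Unloaded: V_out = x·V_in = 1.76 V.)

V_out ≈ 1.69 V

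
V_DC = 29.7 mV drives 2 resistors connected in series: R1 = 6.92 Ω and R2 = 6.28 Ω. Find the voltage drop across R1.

V ≈ 15.6 mV

Series total: ΣR = 6.92 + 6.28 = 13.20 Ω.
Voltage divider: V = V_DC · (6.920 / 13.20) = 29.7 × 0.5242 = 15.57 mV.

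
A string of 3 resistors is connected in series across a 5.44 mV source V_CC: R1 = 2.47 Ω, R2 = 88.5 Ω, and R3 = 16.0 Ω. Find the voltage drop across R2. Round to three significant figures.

Series total: ΣR = 2.47 + 88.5 + 16.0 = 107.0 Ω.
V = V_CC · R/ΣR = 5.44 × 0.8273 = 4.501 mV.

V ≈ 4.50 mV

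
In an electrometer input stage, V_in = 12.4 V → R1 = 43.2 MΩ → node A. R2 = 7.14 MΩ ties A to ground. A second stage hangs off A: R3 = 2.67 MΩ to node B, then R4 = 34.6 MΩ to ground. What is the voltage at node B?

V_B ≈ 1.40 V

Node A sees R2 in parallel with the series input of stage 2, R3 + R4 = 37.27 MΩ.
Effective lower resistance at A: R2 ‖ 37.27 = 5.992 MΩ.
V_A = 12.4 × 5.992/(43.2 + 5.992) = 1.510 V.
Then the unloaded second divider: V_B = V_A × R4/(R3+R4) = 1.510 × 0.9284 = 1.402 V.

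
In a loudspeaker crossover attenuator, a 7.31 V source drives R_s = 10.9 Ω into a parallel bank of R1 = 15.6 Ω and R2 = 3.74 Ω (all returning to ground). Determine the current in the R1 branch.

I ≈ 0.102 A

Combine the parallel branches: R_p = (1/15.6 + 1/3.74)⁻¹ = 3.017 Ω.
Node voltage V_A = V_supply · R_p/(R_s + R_p) = 7.31 × 0.2168 = 1.585 V.
Branch current I = V_A/R1 = 1.585/15.6 = 0.1016 A.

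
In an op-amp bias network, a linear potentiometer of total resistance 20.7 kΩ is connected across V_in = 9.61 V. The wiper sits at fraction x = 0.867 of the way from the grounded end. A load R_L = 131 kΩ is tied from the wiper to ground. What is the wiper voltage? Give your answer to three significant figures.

V_out ≈ 8.18 V

The pot divides into 2.753 kΩ above the wiper and 17.95 kΩ below.
Lower segment in parallel with the load: 17.95 ‖ 131 = 15.78 kΩ.
Loaded-divider output: V_out = 9.61 × 0.8515 = 8.183 V.
(Unloaded: V_out = x·V_in = 8.33 V.)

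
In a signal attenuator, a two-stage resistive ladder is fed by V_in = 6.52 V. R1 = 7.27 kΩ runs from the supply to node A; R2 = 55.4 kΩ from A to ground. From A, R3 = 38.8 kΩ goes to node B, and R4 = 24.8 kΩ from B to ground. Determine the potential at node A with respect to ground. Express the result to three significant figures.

Looking into the second stage from A: R3 + R4 = 63.60 kΩ appears in parallel with R2.
Effective lower resistance at A: R2 ‖ 63.60 = 29.61 kΩ.
First divider: V_A = V_in · 29.61/(7.27 + 29.61) = 5.235 V.

V_A ≈ 5.23 V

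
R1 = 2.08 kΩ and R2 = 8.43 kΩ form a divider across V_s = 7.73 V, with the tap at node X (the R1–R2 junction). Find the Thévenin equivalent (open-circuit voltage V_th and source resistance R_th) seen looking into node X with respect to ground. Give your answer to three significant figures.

With X open, the divider is unloaded: V_th = 7.73 × 8.43/10.51 = 6.200 V.
Looking into X with the source shorted: R_th = R1·R2/(R1+R2) = 2.080 × 8.43/10.51 = 1.668 kΩ.

V_th ≈ 6.20 V, R_th ≈ 1.67 kΩ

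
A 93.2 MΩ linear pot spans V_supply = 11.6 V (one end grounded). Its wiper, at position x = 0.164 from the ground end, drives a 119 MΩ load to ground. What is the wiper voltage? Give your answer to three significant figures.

Lower segment x·R_p = 15.28 MΩ; upper segment (1−x)·R_p = 77.92 MΩ.
R_L loads the lower segment: effective lower R = 13.55 MΩ.
Loaded-divider output: V_out = 11.6 × 0.1481 = 1.718 V.

V_out ≈ 1.72 V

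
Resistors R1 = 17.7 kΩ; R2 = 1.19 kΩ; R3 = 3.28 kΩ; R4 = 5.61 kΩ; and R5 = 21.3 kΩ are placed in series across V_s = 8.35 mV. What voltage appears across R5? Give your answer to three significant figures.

V ≈ 3.62 mV

Total series resistance ΣR = 17.7 + 1.19 + 3.28 + 5.61 + 21.3 = 49.08 kΩ.
By the voltage-divider rule, V = 8.35 × 21.30/49.08 = 3.624 mV.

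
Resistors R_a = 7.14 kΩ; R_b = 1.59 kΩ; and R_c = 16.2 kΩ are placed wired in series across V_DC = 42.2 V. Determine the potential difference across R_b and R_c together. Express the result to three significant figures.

Series total: ΣR = 7.14 + 1.59 + 16.2 = 24.93 kΩ.
R_{R_b..R_c} = 1.59 + 16.2 = 17.79 kΩ.
Voltage divider: V = V_DC · (17.79 / 24.93) = 42.2 × 0.7136 = 30.11 V.

V ≈ 30.1 V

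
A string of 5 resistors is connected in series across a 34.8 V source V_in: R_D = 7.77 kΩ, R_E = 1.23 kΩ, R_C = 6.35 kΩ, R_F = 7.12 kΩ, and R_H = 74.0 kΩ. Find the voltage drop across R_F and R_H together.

Total series resistance ΣR = 7.77 + 1.23 + 6.35 + 7.12 + 74.0 = 96.47 kΩ.
R_{R_F..R_H} = 7.12 + 74.0 = 81.12 kΩ.
V = V_in · R/ΣR = 34.8 × 0.8409 = 29.26 V.

V ≈ 29.3 V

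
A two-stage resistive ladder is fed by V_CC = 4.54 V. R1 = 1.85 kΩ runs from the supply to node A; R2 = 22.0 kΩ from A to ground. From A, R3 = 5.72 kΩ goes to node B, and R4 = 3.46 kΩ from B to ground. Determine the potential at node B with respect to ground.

Looking into the second stage from A: R3 + R4 = 9.180 kΩ appears in parallel with R2.
Effective lower resistance at A: R2 ‖ 9.180 = 6.477 kΩ.
First divider: V_A = V_CC · 6.477/(1.85 + 6.477) = 3.531 V.
V_B = V_A × 0.3769 = 1.331 V.

V_B ≈ 1.33 V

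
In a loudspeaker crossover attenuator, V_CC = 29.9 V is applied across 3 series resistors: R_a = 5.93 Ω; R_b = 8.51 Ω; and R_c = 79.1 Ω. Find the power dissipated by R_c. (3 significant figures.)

P ≈ 8.08 W

The common current is I = 29.9/93.54 = 0.3196 A.
P(R_c) = I²·R_c = (0.3196)² × 79.1 = 8.082 W.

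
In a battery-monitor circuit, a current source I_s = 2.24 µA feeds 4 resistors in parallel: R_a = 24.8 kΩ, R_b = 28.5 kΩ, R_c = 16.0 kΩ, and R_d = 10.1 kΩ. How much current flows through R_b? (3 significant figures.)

I ≈ 0.332 µA

Conductances: ΣG = 1/24.8 + 1/28.5 + 1/16.0 + 1/10.1 = 0.2369 (1/kΩ).
By the current-divider rule, I = I_s · G_k/ΣG = 2.24 × 0.1481 = 0.3317 µA.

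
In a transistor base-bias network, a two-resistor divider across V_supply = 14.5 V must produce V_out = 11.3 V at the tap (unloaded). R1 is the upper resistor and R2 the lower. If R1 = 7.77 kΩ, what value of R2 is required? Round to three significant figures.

R2 ≈ 27.4 kΩ

The divider ratio is R2/(R1+R2) = 11.3/14.5 = 0.7793.
Rearranging, R2 = R1·k/(1−k) = 7.77 × 3.531 = 27.44 kΩ.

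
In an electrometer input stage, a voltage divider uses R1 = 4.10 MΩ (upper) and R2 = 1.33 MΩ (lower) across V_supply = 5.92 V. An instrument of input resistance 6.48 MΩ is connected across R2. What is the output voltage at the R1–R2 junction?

V_out ≈ 1.26 V

The load sits in parallel with R2, giving an effective lower resistance R2' = R2·R_L/(R2+R_L) = 1.104 MΩ.
Now apply the divider: V_out = 5.92 × 0.2121 = 1.255 V.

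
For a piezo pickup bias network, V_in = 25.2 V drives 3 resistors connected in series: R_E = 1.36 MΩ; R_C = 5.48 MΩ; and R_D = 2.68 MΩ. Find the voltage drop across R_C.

V ≈ 14.5 V

Total series resistance ΣR = 1.36 + 5.48 + 2.68 = 9.520 MΩ.
Voltage divider: V = V_in · (5.480 / 9.520) = 25.2 × 0.5756 = 14.51 V.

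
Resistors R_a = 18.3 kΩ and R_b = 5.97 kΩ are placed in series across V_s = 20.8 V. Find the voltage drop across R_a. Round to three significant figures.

V ≈ 15.7 V

ΣR = 18.3 + 5.97 = 24.27 kΩ.
By the voltage-divider rule, V = 20.8 × 18.30/24.27 = 15.68 V.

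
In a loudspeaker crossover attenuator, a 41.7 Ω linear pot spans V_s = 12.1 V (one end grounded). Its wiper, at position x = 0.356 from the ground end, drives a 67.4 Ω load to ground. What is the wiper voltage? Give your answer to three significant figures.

V_out ≈ 3.77 V

Lower segment x·R_p = 14.85 Ω; upper segment (1−x)·R_p = 26.85 Ω.
Lower segment in parallel with the load: 14.85 ‖ 67.4 = 12.17 Ω.
V_out = 12.1 × 12.17/(26.85 + 12.17) = 3.772 V.
(Unloaded: V_out = x·V_s = 4.31 V.)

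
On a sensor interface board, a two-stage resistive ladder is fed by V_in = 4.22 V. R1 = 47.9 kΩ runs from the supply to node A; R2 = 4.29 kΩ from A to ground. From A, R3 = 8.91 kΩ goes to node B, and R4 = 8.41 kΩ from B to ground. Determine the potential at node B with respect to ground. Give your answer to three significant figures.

Looking into the second stage from A: R3 + R4 = 17.32 kΩ appears in parallel with R2.
R2 ‖ (R3+R4) = 3.438 kΩ.
First divider: V_A = V_in · 3.438/(47.9 + 3.438) = 0.2826 V.
Stage 2 is unloaded, so V_B = V_A · R4/(R3+R4) = 0.2826 × 8.41/17.32 = 0.1372 V.

V_B ≈ 0.137 V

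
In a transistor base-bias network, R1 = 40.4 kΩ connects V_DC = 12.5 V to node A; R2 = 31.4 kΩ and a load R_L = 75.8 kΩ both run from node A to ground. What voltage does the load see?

The load sits in parallel with R2, giving an effective lower resistance R2' = R2·R_L/(R2+R_L) = 22.20 kΩ.
Voltage divider with the loaded lower leg: V_out = 12.5 × 22.20/(40.4 + 22.20) = 12.5 × 0.3547 = 4.433 V.

V_out ≈ 4.43 V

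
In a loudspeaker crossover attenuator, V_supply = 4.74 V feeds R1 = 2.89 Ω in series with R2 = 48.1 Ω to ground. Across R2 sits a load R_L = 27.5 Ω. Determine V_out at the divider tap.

V_out ≈ 4.07 V

R2 ‖ R_L = (48.1 × 27.5)/(48.1 + 27.5) = 17.50 Ω.
Voltage divider with the loaded lower leg: V_out = 4.74 × 17.50/(2.89 + 17.50) = 4.74 × 0.8582 = 4.068 V.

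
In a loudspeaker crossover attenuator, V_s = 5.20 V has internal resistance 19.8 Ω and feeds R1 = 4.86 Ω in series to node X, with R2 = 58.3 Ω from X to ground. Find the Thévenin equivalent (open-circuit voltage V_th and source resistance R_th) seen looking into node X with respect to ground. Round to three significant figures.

V_th ≈ 3.65 V, R_th ≈ 17.3 Ω

R1' = 19.8 + 4.86 = 24.66 Ω (source resistance + R1).
V_th is the unloaded tap voltage: V_s · R2/(R1'+R2) = 5.20 × 0.7027 = 3.654 V.
Looking into X with the source shorted: R_th = R1'·R2/(R1'+R2) = 24.66 × 58.3/82.96 = 17.33 Ω.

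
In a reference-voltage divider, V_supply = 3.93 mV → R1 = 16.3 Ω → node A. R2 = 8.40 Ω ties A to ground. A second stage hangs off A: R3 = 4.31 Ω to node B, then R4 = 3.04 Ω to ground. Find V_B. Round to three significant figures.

Node A sees R2 in parallel with the series input of stage 2, R3 + R4 = 7.350 Ω.
R2 ‖ (R3+R4) = 3.920 Ω.
So V_A = 3.93 × 0.1939 = 0.7619 mV.
Stage 2 is unloaded, so V_B = V_A · R4/(R3+R4) = 0.7619 × 3.04/7.350 = 0.3151 mV.

V_B ≈ 0.315 mV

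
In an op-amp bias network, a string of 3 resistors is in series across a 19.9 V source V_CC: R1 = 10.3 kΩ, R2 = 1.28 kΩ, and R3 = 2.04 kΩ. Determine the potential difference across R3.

Series total: ΣR = 10.3 + 1.28 + 2.04 = 13.62 kΩ.
By the voltage-divider rule, V = 19.9 × 2.040/13.62 = 2.981 V.

V ≈ 2.98 V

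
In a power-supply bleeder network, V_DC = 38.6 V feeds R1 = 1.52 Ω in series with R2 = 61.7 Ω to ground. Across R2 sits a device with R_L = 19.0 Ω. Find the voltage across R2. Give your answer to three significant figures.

The load sits in parallel with R2, giving an effective lower resistance R2' = R2·R_L/(R2+R_L) = 14.53 Ω.
Now apply the divider: V_out = 38.6 × 0.9053 = 34.94 V.
(Unloaded it would be 37.7 V; the load pulls it down.)

V_out ≈ 34.9 V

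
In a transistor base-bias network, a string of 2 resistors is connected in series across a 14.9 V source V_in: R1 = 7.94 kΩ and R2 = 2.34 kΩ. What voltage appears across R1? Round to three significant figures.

Total series resistance ΣR = 7.94 + 2.34 = 10.28 kΩ.
V = V_in · R/ΣR = 14.9 × 0.7724 = 11.51 V.

V ≈ 11.5 V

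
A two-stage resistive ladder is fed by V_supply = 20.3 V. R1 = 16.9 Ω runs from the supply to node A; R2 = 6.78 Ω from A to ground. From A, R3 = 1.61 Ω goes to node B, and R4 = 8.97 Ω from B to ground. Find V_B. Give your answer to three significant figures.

The second stage (R3 + R4 = 10.58 Ω) loads node A in parallel with R2.
Effective lower resistance at A: R2 ‖ 10.58 = 4.132 Ω.
So V_A = 20.3 × 0.1965 = 3.988 V.
Then the unloaded second divider: V_B = V_A × R4/(R3+R4) = 3.988 × 0.8478 = 3.381 V.

V_B ≈ 3.38 V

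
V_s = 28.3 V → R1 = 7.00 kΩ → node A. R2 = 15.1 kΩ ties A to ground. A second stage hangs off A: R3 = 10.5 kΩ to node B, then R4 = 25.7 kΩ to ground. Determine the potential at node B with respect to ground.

Node A sees R2 in parallel with the series input of stage 2, R3 + R4 = 36.20 kΩ.
Effective lower resistance at A: R2 ‖ 36.20 = 10.66 kΩ.
V_A = 28.3 × 10.66/(7.00 + 10.66) = 17.08 V.
Then the unloaded second divider: V_B = V_A × R4/(R3+R4) = 17.08 × 0.7099 = 12.13 V.

V_B ≈ 12.1 V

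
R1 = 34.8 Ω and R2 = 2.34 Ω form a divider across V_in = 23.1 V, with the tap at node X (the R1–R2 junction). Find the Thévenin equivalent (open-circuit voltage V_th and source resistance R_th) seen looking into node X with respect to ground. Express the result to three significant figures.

V_th ≈ 1.46 V, R_th ≈ 2.19 Ω

With X open, the divider is unloaded: V_th = 23.1 × 2.34/37.14 = 1.455 V.
Zeroing V_in shorts the top of R1 to ground, so R_th = R1 ‖ R2 = 2.193 Ω.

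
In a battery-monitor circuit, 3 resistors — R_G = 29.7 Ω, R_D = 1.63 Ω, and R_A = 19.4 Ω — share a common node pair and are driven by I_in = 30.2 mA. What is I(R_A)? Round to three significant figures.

I ≈ 2.23 mA

Total conductance ΣG = 1/29.7 + 1/1.63 + 1/19.4 = 0.6987 (units of 1/Ω).
R_A takes the fraction G_k/ΣG = 0.05155/0.6987 = 0.07377, so I = 30.2 × 0.07377 = 2.228 mA.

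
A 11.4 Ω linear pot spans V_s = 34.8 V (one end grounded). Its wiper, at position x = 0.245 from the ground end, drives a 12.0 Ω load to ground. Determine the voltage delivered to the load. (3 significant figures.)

V_out ≈ 7.25 V

Lower segment x·R_p = 2.793 Ω; upper segment (1−x)·R_p = 8.607 Ω.
Lower segment in parallel with the load: 2.793 ‖ 12.0 = 2.266 Ω.
V_out = 34.8 × 2.266/(8.607 + 2.266) = 7.252 V.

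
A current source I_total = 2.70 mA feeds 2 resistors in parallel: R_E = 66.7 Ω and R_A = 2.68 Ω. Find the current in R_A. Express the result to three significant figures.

With just two branches, the current splits inversely with resistance.
I(R_A) = 2.70 × 66.7/(66.7 + 2.68) = 2.70 × 0.9614 = 2.596 mA.

I ≈ 2.60 mA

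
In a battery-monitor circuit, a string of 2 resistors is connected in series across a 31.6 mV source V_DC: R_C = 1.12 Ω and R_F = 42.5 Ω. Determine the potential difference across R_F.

V ≈ 30.8 mV

Total series resistance ΣR = 1.12 + 42.5 = 43.62 Ω.
V = V_DC · R/ΣR = 31.6 × 0.9743 = 30.79 mV.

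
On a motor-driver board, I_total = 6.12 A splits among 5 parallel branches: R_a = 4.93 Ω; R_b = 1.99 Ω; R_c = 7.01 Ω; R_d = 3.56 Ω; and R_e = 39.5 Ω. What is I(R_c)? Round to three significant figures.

Conductances: ΣG = 1/4.93 + 1/1.99 + 1/7.01 + 1/3.56 + 1/39.5 = 1.154 (1/Ω).
Current divider: I(R_c) = I_total · G_k/ΣG = 6.12 × (0.1427/1.154) = 6.12 × 0.1236 = 0.7564 A.

I ≈ 0.756 A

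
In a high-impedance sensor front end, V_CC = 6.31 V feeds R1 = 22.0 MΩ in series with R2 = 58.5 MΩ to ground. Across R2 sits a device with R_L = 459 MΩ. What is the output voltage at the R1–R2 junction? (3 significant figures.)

R2 ‖ R_L = (58.5 × 459)/(58.5 + 459) = 51.89 MΩ.
Now apply the divider: V_out = 6.31 × 0.7022 = 4.431 V.

V_out ≈ 4.43 V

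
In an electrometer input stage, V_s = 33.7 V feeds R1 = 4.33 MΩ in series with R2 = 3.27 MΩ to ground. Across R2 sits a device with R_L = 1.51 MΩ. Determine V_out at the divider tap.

V_out ≈ 6.49 V

First combine the lower leg with the load: R2 ‖ R_L = 1.033 MΩ.
Then V_out = V_s · R2'/(R1 + R2') = 33.7 × 1.033/5.363 = 6.491 V.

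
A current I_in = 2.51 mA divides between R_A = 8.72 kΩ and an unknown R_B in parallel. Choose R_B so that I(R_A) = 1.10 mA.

Two-branch current divider: I_A = I_in · R_B/(R_A + R_B).
With f = 0.4382, R_B = R_A · f/(1−f) = 8.72 × 0.7801 = 6.803 kΩ.

R_B ≈ 6.80 kΩ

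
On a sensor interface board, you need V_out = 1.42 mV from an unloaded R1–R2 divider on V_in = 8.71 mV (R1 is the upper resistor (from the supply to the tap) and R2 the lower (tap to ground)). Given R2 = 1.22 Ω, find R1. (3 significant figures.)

R1 ≈ 6.26 Ω

Required fraction k = V_out/V_in = 0.1630.
Rearranging, R1 = R2·(1−k)/k = 1.22 × 5.134 = 6.263 Ω.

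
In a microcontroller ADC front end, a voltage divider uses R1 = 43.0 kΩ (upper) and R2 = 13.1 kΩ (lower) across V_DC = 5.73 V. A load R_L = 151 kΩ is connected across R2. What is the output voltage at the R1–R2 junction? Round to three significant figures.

V_out ≈ 1.25 V

R2 ‖ R_L = (13.1 × 151)/(13.1 + 151) = 12.05 kΩ.
Voltage divider with the loaded lower leg: V_out = 5.73 × 12.05/(43.0 + 12.05) = 5.73 × 0.2190 = 1.255 V.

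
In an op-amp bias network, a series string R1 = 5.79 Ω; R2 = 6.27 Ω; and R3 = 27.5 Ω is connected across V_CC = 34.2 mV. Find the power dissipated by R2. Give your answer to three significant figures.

ΣR = 39.56 Ω → I = 34.2/39.56 = 0.8645 mA.
P(R2) = I²·R2 = (0.8645)² × 6.27 = 4.686 µW.

P ≈ 4.69 µW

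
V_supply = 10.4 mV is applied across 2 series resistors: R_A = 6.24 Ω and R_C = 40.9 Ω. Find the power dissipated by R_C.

P ≈ 1.99 µW

Series current I = V_supply/ΣR = 10.4/47.14 = 0.2206 mA.
V(R_C) = I·R = 9.023 mV; P = V·I = 9.023 × 0.2206 = 1.991 µW.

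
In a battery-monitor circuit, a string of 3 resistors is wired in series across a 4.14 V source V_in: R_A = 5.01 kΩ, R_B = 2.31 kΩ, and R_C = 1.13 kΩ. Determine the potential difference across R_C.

V ≈ 0.554 V

Series total: ΣR = 5.01 + 2.31 + 1.13 = 8.450 kΩ.
By the voltage-divider rule, V = 4.14 × 1.130/8.450 = 0.5536 V.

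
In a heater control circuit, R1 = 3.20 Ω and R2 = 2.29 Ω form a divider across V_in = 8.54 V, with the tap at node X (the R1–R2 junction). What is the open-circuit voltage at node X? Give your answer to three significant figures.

Open-circuit (no load on X): V_th = V_in · R2/(R1 + R2) = 8.54 × 2.29/(3.200 + 2.29) = 3.562 V.

V_th ≈ 3.56 V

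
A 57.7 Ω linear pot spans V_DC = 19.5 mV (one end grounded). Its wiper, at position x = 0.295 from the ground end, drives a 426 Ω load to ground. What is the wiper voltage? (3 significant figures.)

V_out ≈ 5.59 mV

The pot divides into 40.68 Ω above the wiper and 17.02 Ω below.
(x·R_p) ‖ R_L = 16.37 Ω.
Then V_out = V_DC · 16.37/(40.68 + 16.37) = 5.595 mV.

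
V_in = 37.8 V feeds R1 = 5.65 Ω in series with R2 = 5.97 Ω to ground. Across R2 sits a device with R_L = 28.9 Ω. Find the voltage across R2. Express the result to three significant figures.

V_out ≈ 17.6 V

First combine the lower leg with the load: R2 ‖ R_L = 4.948 Ω.
Now apply the divider: V_out = 37.8 × 0.4669 = 17.65 V.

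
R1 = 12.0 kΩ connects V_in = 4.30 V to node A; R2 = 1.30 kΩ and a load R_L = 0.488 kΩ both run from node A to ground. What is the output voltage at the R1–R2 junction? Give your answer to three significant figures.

First combine the lower leg with the load: R2 ‖ R_L = 0.3548 kΩ.
Voltage divider with the loaded lower leg: V_out = 4.30 × 0.3548/(12.0 + 0.3548) = 4.30 × 0.02872 = 0.1235 V.
(Unloaded it would be 0.420 V; the load pulls it down.)

V_out ≈ 0.123 V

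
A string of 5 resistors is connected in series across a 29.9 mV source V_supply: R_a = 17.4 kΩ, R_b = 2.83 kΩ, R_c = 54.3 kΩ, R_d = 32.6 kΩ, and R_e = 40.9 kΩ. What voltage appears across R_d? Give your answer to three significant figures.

V ≈ 6.58 mV

Total series resistance ΣR = 17.4 + 2.83 + 54.3 + 32.6 + 40.9 = 148.0 kΩ.
V = V_supply · R/ΣR = 29.9 × 0.2202 = 6.585 mV.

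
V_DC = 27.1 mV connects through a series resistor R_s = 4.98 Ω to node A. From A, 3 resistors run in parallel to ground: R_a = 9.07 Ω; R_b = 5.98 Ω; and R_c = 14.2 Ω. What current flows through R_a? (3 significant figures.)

I ≈ 1.09 mA

Equivalent of the parallel group: R_p = 2.874 Ω.
V_A by voltage divider: V_A = 27.1 × 2.874/(4.98 + 2.874) = 9.918 mV.
Branch current I = V_A/R_a = 9.918/9.07 = 1.093 mA.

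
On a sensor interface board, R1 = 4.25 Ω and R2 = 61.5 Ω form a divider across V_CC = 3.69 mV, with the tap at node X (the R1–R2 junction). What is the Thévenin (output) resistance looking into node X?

R_th ≈ 3.98 Ω

Zeroing V_CC shorts the top of R1 to ground, so R_th = R1 ‖ R2 = 3.975 Ω.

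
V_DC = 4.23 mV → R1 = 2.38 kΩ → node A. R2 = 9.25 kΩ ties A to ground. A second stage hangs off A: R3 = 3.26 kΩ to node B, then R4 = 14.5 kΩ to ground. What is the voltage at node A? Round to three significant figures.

V_A ≈ 3.04 mV

Node A sees R2 in parallel with the series input of stage 2, R3 + R4 = 17.76 kΩ.
Effective lower resistance at A: R2 ‖ 17.76 = 6.082 kΩ.
So V_A = 4.23 × 0.7187 = 3.040 mV.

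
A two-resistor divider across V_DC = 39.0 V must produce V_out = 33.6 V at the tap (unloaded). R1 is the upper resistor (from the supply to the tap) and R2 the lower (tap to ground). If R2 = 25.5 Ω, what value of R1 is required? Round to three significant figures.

The divider ratio is R2/(R1+R2) = 33.6/39.0 = 0.8615.
R1 = R2·(1/k − 1) = 25.5 × 0.1607 = 4.098 Ω.

R1 ≈ 4.10 Ω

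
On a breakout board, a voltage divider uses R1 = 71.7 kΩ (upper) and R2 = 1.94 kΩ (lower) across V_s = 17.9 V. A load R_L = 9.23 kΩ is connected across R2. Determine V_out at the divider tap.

The load sits in parallel with R2, giving an effective lower resistance R2' = R2·R_L/(R2+R_L) = 1.603 kΩ.
Then V_out = V_s · R2'/(R1 + R2') = 17.9 × 1.603/73.30 = 0.3915 V.

V_out ≈ 0.391 V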